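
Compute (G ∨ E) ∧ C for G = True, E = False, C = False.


G = True, E = False, C = False
Step 1: G ∨ E = True OR False = True
Step 2: True ∧ C = True AND False = False
OR is true when at least one operand is true; AND requires both.

False


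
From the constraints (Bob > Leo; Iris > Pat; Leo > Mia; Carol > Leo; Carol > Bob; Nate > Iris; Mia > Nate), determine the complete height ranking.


Constraints: Bob > Leo; Iris > Pat; Leo > Mia; Carol > Leo; Carol > Bob; Nate > Iris; Mia > Nate
Method: at each step, the next-highest is the one remaining person who never appears on the smaller side of a constraint between remaining people.
  Step 1: remaining {Carol, Leo, Bob, Mia, Iris, Pat, Nate}; on the smaller side: {Leo, Bob, Mia, Iris, Pat, Nate} → Carol is next (Carol > Leo; Carol > Bob).
  Step 2: remaining {Leo, Bob, Mia, Iris, Pat, Nate}; on the smaller side: {Leo, Mia, Iris, Pat, Nate} → Bob is next (Bob > Leo).
  Step 3: remaining {Leo, Mia, Iris, Pat, Nate}; on the smaller side: {Mia, Iris, Pat, Nate} → Leo is next (Leo > Mia).
  Step 4: remaining {Mia, Iris, Pat, Nate}; on the smaller side: {Iris, Pat, Nate} → Mia is next (Mia > Nate).
  Step 5: remaining {Iris, Pat, Nate}; on the smaller side: {Iris, Pat} → Nate is next (Nate > Iris).
  Step 6: remaining {Iris, Pat}; on the smaller side: {Pat} → Iris is next (Iris > Pat).
  Step 7: only Pat remains → lowest.
Final ranking (highest to lowest):

Carol > Bob > Leo > Mia > Nate > Iris > Pat


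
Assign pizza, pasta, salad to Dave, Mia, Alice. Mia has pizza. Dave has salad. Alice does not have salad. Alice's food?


From clues:
  Dave → salad
  Mia → pizza
By elimination, Alice gets the remaining.

pasta


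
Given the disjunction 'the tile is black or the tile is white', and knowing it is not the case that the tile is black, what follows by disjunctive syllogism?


Disjunctive syllogism: P ∨ Q, ¬P ⊢ Q
Disjunction: the tile is black ∨ the tile is white
We know it is not the case that the tile is black.
By disjunctive syllogism, the other disjunct must be true.

The tile is white


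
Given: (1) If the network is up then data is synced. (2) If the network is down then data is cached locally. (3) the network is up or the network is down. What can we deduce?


Constructive dilemma: (P → Q) ∧ (R → S), P ∨ R ⊢ Q ∨ S
Premise 1: the network is up → data is synced
Premise 2: the network is down → data is cached locally
Premise 3: the network is up ∨ the network is down
Case 1: Assuming the network is up, then by Premise 1, data is synced.
Case 2: Assuming the network is down, then by Premise 2, data is cached locally.
Since one of the network is up or the network is down must hold, we get data is synced or data is cached locally.

Data is synced or data is cached locally.


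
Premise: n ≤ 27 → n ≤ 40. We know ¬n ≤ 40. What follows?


Modus tollens: P → Q, ¬Q ⊢ ¬P
P: n ≤ 27
Q: n ≤ 40
We have P → Q and Q is false.
By modus tollens, P must be false.

It is not the case that n ≤ 27


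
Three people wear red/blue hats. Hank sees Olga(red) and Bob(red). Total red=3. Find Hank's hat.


Total red = 3, seen red = 2
Own red = 3 - 2 = 1
Hank's hat is red.

red


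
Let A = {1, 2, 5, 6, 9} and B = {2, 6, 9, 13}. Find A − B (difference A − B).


A = {1, 2, 5, 6, 9}
B = {2, 6, 9, 13}
Operation: difference A − B
In A but not B: 1, 5

{1, 5}


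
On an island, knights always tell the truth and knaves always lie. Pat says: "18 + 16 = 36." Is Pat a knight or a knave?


Statement: "18 + 16 = 36."
Actual: 18 + 16 = 34
Claimed: 36
Statement is FALSE → Pat lies → Knave

Knave


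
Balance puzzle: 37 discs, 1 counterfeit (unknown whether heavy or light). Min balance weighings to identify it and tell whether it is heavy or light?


Let n = 37. 74 possibilities (n discs × lighter/heavier); each weighing has 3 outcomes.
Bound for k weighings: say the first weighing puts j discs on each pan. If it tips, the 2j weighed discs remain suspects (each with a known direction) and k-1 weighings give 3^(k-1) outcomes; 3^(k-1) is odd, so 2j ≤ 3^(k-1) - 1. If it balances, the n - 2j unweighed discs remain with direction unknown: 2(n - 2j) ≤ 3^(k-1) - 1 by the same parity argument. Adding, n ≤ (3^(k-1) - 1) + (3^(k-1) - 1)/2 = (3^k - 3)/2, and the classical three-group strategy achieves this (3 discs in 2 weighings, 12 in 3, 39 in 4, 120 in 5).
So we need the smallest k with (3^k - 3)/2 ≥ 37.
k = 3: (3^3 - 3)/2 = 12 < 37 ✗
k = 4: (3^4 - 3)/2 = 39 ≥ 37 ✓

4


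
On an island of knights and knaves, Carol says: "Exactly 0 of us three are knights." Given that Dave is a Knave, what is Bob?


Carol claims exactly 0 knights among Carol, Dave, Bob.
Given: Dave is a Knave.

Case 1: Carol is a Knight (tells truth)
  Then exactly 0 of the three are knights.
  Counting Carol, Dave: 1 knight(s) so far. Need -1 more → impossible.
Case 2: Carol is a Knave (lies)
  Then the count is NOT 0.
  If Bob = Knave, count = 0 = 0 → claim would be true, contradicts lie.
  If Bob = Knight, count = 1 ≠ 0 → lie confirmed ✓

Bob is a Knight.

Knight


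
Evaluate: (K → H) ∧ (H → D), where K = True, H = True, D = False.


K = True, H = True, D = False
Step 1: K → H is false only when K=True and H=False. Result: True
Step 2: H → D is false only when H=True and D=False. Result: False
Step 3: True ∧ False = False

False


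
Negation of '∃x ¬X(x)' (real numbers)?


Original: ∃x ¬X(x)
Rule: ¬∀→∃, ¬∃→∀, negate predicate.
Negation: ∀x X(x)

∀x X(x)


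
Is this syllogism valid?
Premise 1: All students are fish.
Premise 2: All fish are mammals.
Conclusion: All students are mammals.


Premise 1: All students are fish.
Premise 2: All fish are mammals.
Conclusion: All students are mammals.
Barbara syllogism (AAA-1): All A are B, All B are C → All A are C.
Middle term (fish) distributed in premise 2.

Valid


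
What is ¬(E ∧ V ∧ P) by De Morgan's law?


De Morgan's law: ¬(P ∧ Q ∧ R) ≡ ¬P ∨ ¬Q ∨ ¬R
¬(E ∧ V ∧ P) = ¬E ∨ ¬V ∨ ¬P

¬E ∨ ¬V ∨ ¬P


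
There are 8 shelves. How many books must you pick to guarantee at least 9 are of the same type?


Pigeonhole: to guarantee k in one of n categories, need (k-1)×n + 1.
k = 9, n = 8
Minimum = (9-1) × 8 + 1 = 8 × 8 + 1

65


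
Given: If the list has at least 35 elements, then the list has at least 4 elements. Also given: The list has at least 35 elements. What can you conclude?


Modus ponens: P → Q, P ⊢ Q
P: the list has at least 35 elements
Q: the list has at least 4 elements
We have P → Q and P is true.
By modus ponens, Q must be true.

The list has at least 4 elements


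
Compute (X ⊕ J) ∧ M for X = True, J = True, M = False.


X = True, J = True, M = False
Step 1: X ⊕ J = True XOR True = False
Step 2: False ∧ M = False AND False = False
XOR true when exactly one of X,J is true; then AND with M.

False


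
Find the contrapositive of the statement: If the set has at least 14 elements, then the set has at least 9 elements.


Original: If the set has at least 14 elements, then the set has at least 9 elements
Contrapositive: If ¬Q, then ¬P
Negate Q: not (the set has at least 9 elements)
Negate P: not (the set has at least 14 elements)

If not (the set has at least 9 elements), then not (the set has at least 14 elements).


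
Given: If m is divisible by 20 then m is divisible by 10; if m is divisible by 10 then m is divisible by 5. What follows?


Hypothetical syllogism: P → Q, Q → R ⊢ P → R
Premise 1: m is divisible by 20 → m is divisible by 10
Premise 2: m is divisible by 10 → m is divisible by 5
Chain the implications: the middle term (m is divisible by 10) links the two.
Conclusion: If m is divisible by 20, then m is divisible by 5.

If m is divisible by 20, then m is divisible by 5.


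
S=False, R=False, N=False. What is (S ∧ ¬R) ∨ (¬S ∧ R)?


S = False, R = False, N = False
Expression: (S ∧ ¬R) ∨ (¬S ∧ R)
Step 1: ¬R = NOT False = True
Step 2: S ∧ ¬R = False AND True = False
Step 3: ¬S = NOT False = True
Step 4: ¬S ∧ R = True AND False = False
Step 5: (False) ∨ (False) = False OR False = False

False


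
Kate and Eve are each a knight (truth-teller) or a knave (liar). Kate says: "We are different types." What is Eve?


Kate says: "We are different types."
Case 1: Kate is a Knight (truth-teller)
  Statement is true → they ARE different → Eve is a Knave
Case 2: Kate is a Knave (liar)
  Statement is false → they are NOT different → Eve is a Knave
In both cases, Eve is a Knave.

Knave


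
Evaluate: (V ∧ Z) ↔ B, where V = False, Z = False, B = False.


V = False, Z = False, B = False
Step 1: V ∧ Z = False AND False = False
Step 2: (False) ↔ B: true when both sides have same truth value.
Result: False ↔ False = True

True


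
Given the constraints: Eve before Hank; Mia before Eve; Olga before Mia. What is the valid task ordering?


Constraints: Eve before Hank; Mia before Eve; Olga before Mia
Method: repeatedly schedule the remaining task that has no remaining task required before it.
  Step 1: remaining {Mia, Olga, Eve, Hank}; every task except Olga still has a predecessor pending → schedule Olga.
  Step 2: remaining {Mia, Eve, Hank}; every task except Mia still has a predecessor pending → schedule Mia.
  Step 3: remaining {Eve, Hank}; every task except Eve still has a predecessor pending → schedule Eve.
  Step 4: only Hank remains → schedule Hank.
Resulting order:

Olga → Mia → Eve → Hank


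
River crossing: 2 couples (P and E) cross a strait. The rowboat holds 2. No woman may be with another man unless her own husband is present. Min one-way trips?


Label couples P and E.
1. WP+WE → (far: WP,WE; near: HP,HE)
2. WP ←   (far: WE; near: HP,HE,WP)
3. HP+HE → (far: HP,HE,WE; near: WP)
4. HP ←   (far: HE,WE; near: HP,WP)  — HP returns, since WP is alone on near bank
5. HP+WP → (far: all four; near: empty)
Every state respects the constraint.
Minimum trips = 5

5


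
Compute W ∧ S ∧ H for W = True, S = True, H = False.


W = True, S = True, H = False
Step 1: W ∧ S = True AND True = True
Step 2: (True) ∧ H = (True) AND False = False
AND is true only when ALL operands are true.

False


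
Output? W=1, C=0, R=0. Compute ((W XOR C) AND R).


W XOR C = 1^0 = 1
1 AND 0 = 0

0


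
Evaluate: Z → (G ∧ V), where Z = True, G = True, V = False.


Z = True, G = True, V = False
Step 1: G ∧ V = True AND False = False
Step 2: Z → (False): false only when Z=True and consequent=False.
Result: False

False


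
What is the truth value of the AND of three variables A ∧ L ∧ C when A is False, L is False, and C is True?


A = False, L = False, C = True
Step 1: A ∧ L = False AND False = False
Step 2: (False) ∧ C = (False) AND True = False
AND is true only when ALL operands are true.

False


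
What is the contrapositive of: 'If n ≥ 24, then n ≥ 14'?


Original: If n ≥ 24, then n ≥ 14
Contrapositive: If ¬Q, then ¬P
Negate Q: not (n ≥ 14)
Negate P: not (n ≥ 24)

If not (n ≥ 14), then not (n ≥ 24).


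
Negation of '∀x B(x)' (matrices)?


Original: ∀x B(x)
Rule: ¬∀→∃, ¬∃→∀, negate predicate.
Negation: ∃x ¬B(x)

∃x ¬B(x)


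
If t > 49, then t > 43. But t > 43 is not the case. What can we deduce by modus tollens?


Modus tollens: P → Q, ¬Q ⊢ ¬P
P: t > 49
Q: t > 43
We have P → Q and Q is false.
By modus tollens, P must be false.

It is not the case that t > 49


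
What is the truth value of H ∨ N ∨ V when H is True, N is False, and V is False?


H = True, N = False, V = False
Step 1: H ∨ N = True OR False = True
Step 2: True ∨ V = True OR False = True
OR is true when at least one operand is true.

True


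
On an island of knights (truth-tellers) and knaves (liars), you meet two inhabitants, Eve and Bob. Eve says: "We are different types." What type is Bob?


Eve says: "We are different types."
Case 1: Eve is a Knight (truth-teller)
  Statement is true → they ARE different → Bob is a Knave
Case 2: Eve is a Knave (liar)
  Statement is false → they are NOT different → Bob is a Knave
In both cases, Bob is a Knave.

Knave


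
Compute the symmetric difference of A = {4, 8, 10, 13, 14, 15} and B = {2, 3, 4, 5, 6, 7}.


A = {4, 8, 10, 13, 14, 15}
B = {2, 3, 4, 5, 6, 7}
Operation: symmetric difference
In A only: [8, 10, 13, 14, 15], in B only: [2, 3, 5, 6, 7]

{2, 3, 5, 6, 7, 8, 10, 13, 14, 15}


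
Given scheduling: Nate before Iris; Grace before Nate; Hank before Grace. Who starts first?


Constraints: Nate before Iris; Grace before Nate; Hank before Grace
The first task can have nothing scheduled before it, so it must never appear on the right of a 'before'.
Tasks appearing after some 'before': Iris, Nate, Grace.
The only task not in that list is Hank → it is first.

Hank


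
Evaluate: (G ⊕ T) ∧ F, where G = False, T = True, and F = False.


G = False, T = True, F = False
Step 1: G ⊕ T = False XOR True = True
Step 2: True ∧ F = True AND False = False
XOR true when exactly one of G,T is true; then AND with F.

False


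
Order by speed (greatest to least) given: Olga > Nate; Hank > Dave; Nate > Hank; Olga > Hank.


Constraints: Olga > Nate; Hank > Dave; Nate > Hank; Olga > Hank
Method: at each step, the next-highest is the one remaining person who never appears on the smaller side of a constraint between remaining people.
  Step 1: remaining {Dave, Olga, Nate, Hank}; on the smaller side: {Dave, Nate, Hank} → Olga is next (Olga > Nate; Olga > Hank).
  Step 2: remaining {Dave, Nate, Hank}; on the smaller side: {Dave, Hank} → Nate is next (Nate > Hank).
  Step 3: remaining {Dave, Hank}; on the smaller side: {Dave} → Hank is next (Hank > Dave).
  Step 4: only Dave remains → lowest.
Final ranking (highest to lowest):

Olga > Nate > Hank > Dave


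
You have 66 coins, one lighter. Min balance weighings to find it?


Each weighing has 3 outcomes (left heavy / balance / right heavy), so k weighings distinguish at most 3^k cases; splitting into three near-equal groups achieves this.
Need 3^k ≥ 66: 3^3 = 27 < 66 ≤ 3^4 = 81
k = ⌈log₃(66)⌉ = 4

4


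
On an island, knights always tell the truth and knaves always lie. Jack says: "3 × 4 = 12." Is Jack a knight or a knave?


Statement: "3 × 4 = 12."
Actual: 3 × 4 = 12
Claimed: 12
Statement is TRUE → Jack tells the truth → Knight

Knight


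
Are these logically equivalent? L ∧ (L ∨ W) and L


Expression 1: L ∧ (L ∨ W)
Expression 2: L
Truth table (L W | Expr1 Expr2):
  T T |   T     T
  T F |   T     T
  F T |   F     F
  F F |   F     F
All 4 rows agree, so the expressions are logically equivalent.

Yes


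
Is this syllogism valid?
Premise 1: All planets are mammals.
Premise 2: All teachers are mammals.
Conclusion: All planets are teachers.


Premise 1: All planets are mammals.
Premise 2: All teachers are mammals.
Conclusion: All planets are teachers.
Fallacy: undistributed middle. mammals is predicate in both.
Counterexample: planets and teachers could be disjoint subsets of mammals.

Invalid


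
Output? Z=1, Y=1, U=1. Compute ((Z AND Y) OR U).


Z AND Y = 1&1 = 1
1 OR 1 = 1

1


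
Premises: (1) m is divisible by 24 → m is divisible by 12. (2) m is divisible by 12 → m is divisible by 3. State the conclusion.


Hypothetical syllogism: P → Q, Q → R ⊢ P → R
Premise 1: m is divisible by 24 → m is divisible by 12
Premise 2: m is divisible by 12 → m is divisible by 3
Chain the implications: the middle term (m is divisible by 12) links the two.
Conclusion: If m is divisible by 24, then m is divisible by 3.

If m is divisible by 24, then m is divisible by 3.


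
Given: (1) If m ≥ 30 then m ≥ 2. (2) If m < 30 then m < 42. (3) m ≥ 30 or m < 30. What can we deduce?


Constructive dilemma: (P → Q) ∧ (R → S), P ∨ R ⊢ Q ∨ S
Premise 1: m ≥ 30 → m ≥ 2
Premise 2: m < 30 → m < 42
Premise 3: m ≥ 30 ∨ m < 30
Case 1: Assuming m ≥ 30, then by Premise 1, m ≥ 2.
Case 2: Assuming m < 30, then by Premise 2, m < 42.
Since one of m ≥ 30 or m < 30 must hold, we get m ≥ 2 or m < 42.

m ≥ 2 or m < 42.


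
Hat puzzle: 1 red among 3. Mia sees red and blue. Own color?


Total red = 1, seen red = 1
Own red = 1 - 1 = 0
Mia's hat is blue.

blue


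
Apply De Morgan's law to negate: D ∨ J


De Morgan's law: ¬(P ∨ Q) ≡ ¬P ∧ ¬Q
¬(D ∨ J) = ¬D ∧ ¬J

¬D ∧ ¬J


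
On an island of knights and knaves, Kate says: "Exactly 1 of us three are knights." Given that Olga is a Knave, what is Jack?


Kate claims exactly 1 knights among Kate, Olga, Jack.
Given: Olga is a Knave.

Case 1: Kate is a Knight (tells truth)
  Then exactly 1 of the three are knights.
  Counting Kate, Olga: 1 knight(s) so far. Need 0 more → Jack = Knave.
Case 2: Kate is a Knave (lies)
  Then the count is NOT 1.
  If Jack = Knight, count = 1 = 1 → claim would be true, contradicts lie.
  If Jack = Knave, count = 0 ≠ 1 → lie confirmed ✓

Jack is a Knave.

Knave


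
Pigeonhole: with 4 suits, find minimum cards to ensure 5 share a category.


Pigeonhole: to guarantee k in one of n categories, need (k-1)×n + 1.
k = 5, n = 4
Minimum = (5-1) × 4 + 1 = 4 × 4 + 1

17


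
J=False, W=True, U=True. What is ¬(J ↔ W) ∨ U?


J = False, W = True, U = True
Expression: ¬(J ↔ W) ∨ U
Step 1: J ↔ W = (False iff True) = False
Step 2: ¬(J ↔ W) = NOT False = True
Step 3: (True) ∨ U = True OR True = True

True


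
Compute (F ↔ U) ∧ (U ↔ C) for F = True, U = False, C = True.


F = True, U = False, C = True
Step 1: F ↔ U is true when F and U have the same value. Result: False
Step 2: U ↔ C is true when U and C have the same value. Result: False
Step 3: False ∧ False = False

False


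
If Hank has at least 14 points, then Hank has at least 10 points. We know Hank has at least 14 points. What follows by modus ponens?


Modus ponens: P → Q, P ⊢ Q
P: Hank has at least 14 points
Q: Hank has at least 10 points
We have P → Q and P is true.
By modus ponens, Q must be true.

Hank has at least 10 points


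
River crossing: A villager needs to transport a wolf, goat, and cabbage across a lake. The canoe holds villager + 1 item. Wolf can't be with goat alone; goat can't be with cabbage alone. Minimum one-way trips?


1. villager+goat → 2. villager ← 3. villager+wolf → 4. villager+goat ← 5. villager+cabbage → 6. villager ← 7. villager+goat →
Minimum trips = 7

7


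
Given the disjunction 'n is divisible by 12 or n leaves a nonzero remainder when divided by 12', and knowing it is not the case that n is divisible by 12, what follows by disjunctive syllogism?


Disjunctive syllogism: P ∨ Q, ¬P ⊢ Q
Disjunction: n is divisible by 12 ∨ n leaves a nonzero remainder when divided by 12
We know it is not the case that n is divisible by 12.
By disjunctive syllogism, the other disjunct must be true.

n leaves a nonzero remainder when divided by 12


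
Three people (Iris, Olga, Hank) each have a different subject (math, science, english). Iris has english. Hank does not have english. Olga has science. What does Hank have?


From clues:
  Iris → english
  Olga → science
By elimination, Hank gets the remaining.

math


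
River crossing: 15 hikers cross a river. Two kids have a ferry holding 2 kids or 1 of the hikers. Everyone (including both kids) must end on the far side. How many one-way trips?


Per crossing of one of the hikers: kids→, one←, one of the hikers→, one← = 4 trips
15 × 4 = 60, + 1 final kids→ = 61
Minimum trips = 61

61


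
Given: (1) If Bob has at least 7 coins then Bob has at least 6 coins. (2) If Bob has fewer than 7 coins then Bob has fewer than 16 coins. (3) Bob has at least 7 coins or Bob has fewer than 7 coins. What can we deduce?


Constructive dilemma: (P → Q) ∧ (R → S), P ∨ R ⊢ Q ∨ S
Premise 1: Bob has at least 7 coins → Bob has at least 6 coins
Premise 2: Bob has fewer than 7 coins → Bob has fewer than 16 coins
Premise 3: Bob has at least 7 coins ∨ Bob has fewer than 7 coins
Case 1: Assuming Bob has at least 7 coins, then by Premise 1, Bob has at least 6 coins.
Case 2: Assuming Bob has fewer than 7 coins, then by Premise 2, Bob has fewer than 16 coins.
Since one of Bob has at least 7 coins or Bob has fewer than 7 coins must hold, we get Bob has at least 6 coins or Bob has fewer than 16 coins.

Bob has at least 6 coins or Bob has fewer than 16 coins.


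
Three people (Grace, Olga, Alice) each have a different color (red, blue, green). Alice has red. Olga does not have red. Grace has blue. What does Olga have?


From clues:
  Alice → red
  Grace → blue
By elimination, Olga gets the remaining.

green


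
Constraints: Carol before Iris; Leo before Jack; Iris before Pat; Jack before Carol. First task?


Constraints: Carol before Iris; Leo before Jack; Iris before Pat; Jack before Carol
The first task can have nothing scheduled before it, so it must never appear on the right of a 'before'.
Tasks appearing after some 'before': Iris, Jack, Pat, Carol.
The only task not in that list is Leo → it is first.

Leo


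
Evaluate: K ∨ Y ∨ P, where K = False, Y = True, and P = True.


K = False, Y = True, P = True
Step 1: K ∨ Y = False OR True = True
Step 2: True ∨ P = True OR True = True
OR is true when at least one operand is true.

True


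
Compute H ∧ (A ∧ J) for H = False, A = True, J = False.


H = False, A = True, J = False
Step 1: A ∧ J = True AND False = False
Step 2: H ∧ False = False AND False = False
AND is true only when ALL operands are true.

False


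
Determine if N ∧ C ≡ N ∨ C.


Expression 1: N ∧ C
Expression 2: N ∨ C
Truth table (N C | Expr1 Expr2):
  T T |   T     T
  T F |   F     T   ← differ
  F T |   F     T   ← differ
  F F |   F     F
Counterexample: N=T, C=F gives Expr1 = F but Expr2 = T, so the expressions are NOT logically equivalent.

No


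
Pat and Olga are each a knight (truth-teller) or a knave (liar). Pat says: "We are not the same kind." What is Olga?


Pat says: "We are not the same kind."
Case 1: Pat is a Knight (truth-teller)
  Statement is true → they ARE different → Olga is a Knave
Case 2: Pat is a Knave (liar)
  Statement is false → they are NOT different → Olga is a Knave
In both cases, Olga is a Knave.

Knave


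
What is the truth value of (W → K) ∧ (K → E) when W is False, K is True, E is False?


W = False, K = True, E = False
Step 1: W → K is false only when W=True and K=False. Result: True
Step 2: K → E is false only when K=True and E=False. Result: False
Step 3: True ∧ False = False

False


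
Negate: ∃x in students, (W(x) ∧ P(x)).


Original: ∃x (W(x) ∧ P(x))
Rule: ¬∀→∃, ¬∃→∀, negate predicate.
Negation: ∀x (¬W(x) ∨ ¬P(x))

∀x (¬W(x) ∨ ¬P(x))


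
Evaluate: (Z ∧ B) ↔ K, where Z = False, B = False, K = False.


Z = False, B = False, K = False
Step 1: Z ∧ B = False AND False = False
Step 2: (False) ↔ K: true when both sides have same truth value.
Result: False ↔ False = True

True


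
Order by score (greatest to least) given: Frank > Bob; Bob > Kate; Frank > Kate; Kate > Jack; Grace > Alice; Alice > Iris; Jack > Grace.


Constraints: Frank > Bob; Bob > Kate; Frank > Kate; Kate > Jack; Grace > Alice; Alice > Iris; Jack > Grace
Method: at each step, the next-highest is the one remaining person who never appears on the smaller side of a constraint between remaining people.
  Step 1: remaining {Grace, Iris, Bob, Alice, Kate, Jack, Frank}; on the smaller side: {Grace, Iris, Bob, Alice, Kate, Jack} → Frank is next (Frank > Bob; Frank > Kate).
  Step 2: remaining {Grace, Iris, Bob, Alice, Kate, Jack}; on the smaller side: {Grace, Iris, Alice, Kate, Jack} → Bob is next (Bob > Kate).
  Step 3: remaining {Grace, Iris, Alice, Kate, Jack}; on the smaller side: {Grace, Iris, Alice, Jack} → Kate is next (Kate > Jack).
  Step 4: remaining {Grace, Iris, Alice, Jack}; on the smaller side: {Grace, Iris, Alice} → Jack is next (Jack > Grace).
  Step 5: remaining {Grace, Iris, Alice}; on the smaller side: {Iris, Alice} → Grace is next (Grace > Alice).
  Step 6: remaining {Iris, Alice}; on the smaller side: {Iris} → Alice is next (Alice > Iris).
  Step 7: only Iris remains → lowest.
Final ranking (highest to lowest):

Frank > Bob > Kate > Jack > Grace > Alice > Iris


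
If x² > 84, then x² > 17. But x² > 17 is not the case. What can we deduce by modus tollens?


Modus tollens: P → Q, ¬Q ⊢ ¬P
P: x² > 84
Q: x² > 17
We have P → Q and Q is false.
By modus tollens, P must be false.

It is not the case that x² > 84


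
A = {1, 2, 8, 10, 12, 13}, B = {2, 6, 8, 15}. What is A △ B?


A = {1, 2, 8, 10, 12, 13}
B = {2, 6, 8, 15}
Operation: symmetric difference
In A only: [1, 10, 12, 13], in B only: [6, 15]

{1, 6, 10, 12, 13, 15}


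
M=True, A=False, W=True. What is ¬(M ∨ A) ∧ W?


M = True, A = False, W = True
Expression: ¬(M ∨ A) ∧ W
Step 1: M ∨ A = True OR False = True
Step 2: ¬(M ∨ A) = NOT True = False
Step 3: (False) ∧ W = False AND True = False

False


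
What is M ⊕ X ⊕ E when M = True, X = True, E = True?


M = True, X = True, E = True
Step 1: M ⊕ X = True XOR True = False
Step 2: False ⊕ E = False XOR True = True
XOR is true when an odd number of operands are true.

True


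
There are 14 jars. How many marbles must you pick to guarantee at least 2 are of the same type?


Pigeonhole: to guarantee k in one of n categories, need (k-1)×n + 1.
k = 2, n = 14
Minimum = (2-1) × 14 + 1 = 1 × 14 + 1

15


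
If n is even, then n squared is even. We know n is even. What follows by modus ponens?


Modus ponens: P → Q, P ⊢ Q
P: n is even
Q: n squared is even
We have P → Q and P is true.
By modus ponens, Q must be true.

n squared is even


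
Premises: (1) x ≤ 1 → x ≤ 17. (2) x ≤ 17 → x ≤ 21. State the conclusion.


Hypothetical syllogism: P → Q, Q → R ⊢ P → R
Premise 1: x ≤ 1 → x ≤ 17
Premise 2: x ≤ 17 → x ≤ 21
Chain the implications: the middle term (x ≤ 17) links the two.
Conclusion: If x ≤ 1, then x ≤ 21.

If x ≤ 1, then x ≤ 21.


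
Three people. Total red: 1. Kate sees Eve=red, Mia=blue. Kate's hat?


Total red = 1, seen red = 1
Own red = 1 - 1 = 0
Kate's hat is blue.

blue


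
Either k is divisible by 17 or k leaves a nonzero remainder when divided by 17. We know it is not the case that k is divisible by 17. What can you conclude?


Disjunctive syllogism: P ∨ Q, ¬P ⊢ Q
Disjunction: k is divisible by 17 ∨ k leaves a nonzero remainder when divided by 17
We know it is not the case that k is divisible by 17.
By disjunctive syllogism, the other disjunct must be true.

k leaves a nonzero remainder when divided by 17


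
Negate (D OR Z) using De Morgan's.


De Morgan's law: ¬(P ∨ Q) ≡ ¬P ∧ ¬Q
¬(D ∨ Z) = ¬D ∧ ¬Z

¬D ∧ ¬Z


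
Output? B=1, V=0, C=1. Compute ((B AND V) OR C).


B AND V = 1&0 = 0
0 OR 1 = 1

1


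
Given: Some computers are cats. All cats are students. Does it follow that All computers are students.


Premise 1: Some computers are cats.
Premise 2: All cats are students.
Conclusion: All computers are students.
Fallacy: illicit minor. The minor term (computers) is distributed in the conclusion ('All computers ...') but undistributed in its premise ('Some computers are cats' doesn't cover all computers).
Only 'Some computers are students' follows, not 'All'.

Invalid


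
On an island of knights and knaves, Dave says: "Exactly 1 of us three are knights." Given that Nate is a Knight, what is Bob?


Dave claims exactly 1 knights among Dave, Nate, Bob.
Given: Nate is a Knight.

Case 1: Dave is a Knight (tells truth)
  Then exactly 1 of the three are knights.
  Counting Dave, Nate: 2 knight(s) so far. Need -1 more → impossible.
Case 2: Dave is a Knave (lies)
  Then the count is NOT 1.
  If Bob = Knave, count = 1 = 1 → claim would be true, contradicts lie.
  If Bob = Knight, count = 2 ≠ 1 → lie confirmed ✓

Bob is a Knight.

Knight


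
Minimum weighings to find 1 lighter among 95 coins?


Each weighing has 3 outcomes (left heavy / balance / right heavy), so k weighings distinguish at most 3^k cases; splitting into three near-equal groups achieves this.
Need 3^k ≥ 95: 3^4 = 81 < 95 ≤ 3^5 = 243
k = ⌈log₃(95)⌉ = 5

5


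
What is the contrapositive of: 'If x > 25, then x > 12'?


Original: If x > 25, then x > 12
Contrapositive: If ¬Q, then ¬P
Negate Q: not (x > 12)
Negate P: not (x > 25)

If not (x > 12), then not (x > 25).


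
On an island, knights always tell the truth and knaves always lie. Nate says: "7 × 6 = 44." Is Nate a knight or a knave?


Statement: "7 × 6 = 44."
Actual: 7 × 6 = 42
Claimed: 44
Statement is FALSE → Nate lies → Knave

Knave


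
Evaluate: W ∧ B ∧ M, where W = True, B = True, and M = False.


W = True, B = True, M = False
Step 1: W ∧ B = True AND True = True
Step 2: (True) ∧ M = (True) AND False = False
AND is true only when ALL operands are true.

False


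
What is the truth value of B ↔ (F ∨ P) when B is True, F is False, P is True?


B = True, F = False, P = True
Step 1: F ∨ P = False OR True = True
Step 2: B ↔ (True): true when both sides have same truth value.
Result: True ↔ True = True

True


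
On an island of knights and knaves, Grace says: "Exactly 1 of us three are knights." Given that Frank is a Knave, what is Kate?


Grace claims exactly 1 knights among Grace, Frank, Kate.
Given: Frank is a Knave.

Case 1: Grace is a Knight (tells truth)
  Then exactly 1 of the three are knights.
  Counting Grace, Frank: 1 knight(s) so far. Need 0 more → Kate = Knave.
Case 2: Grace is a Knave (lies)
  Then the count is NOT 1.
  If Kate = Knight, count = 1 = 1 → claim would be true, contradicts lie.
  If Kate = Knave, count = 0 ≠ 1 → lie confirmed ✓

Kate is a Knave.

Knave


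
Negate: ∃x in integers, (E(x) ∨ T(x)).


Original: ∃x (E(x) ∨ T(x))
Rule: ¬∀→∃, ¬∃→∀, negate predicate.
Negation: ∀x (¬E(x) ∧ ¬T(x))

∀x (¬E(x) ∧ ¬T(x))


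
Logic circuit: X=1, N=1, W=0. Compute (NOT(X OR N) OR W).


X OR N = 1
NOT(1) = 0
0 OR 0 = 0

0


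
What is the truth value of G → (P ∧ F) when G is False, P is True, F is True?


G = False, P = True, F = True
Step 1: P ∧ F = True AND True = True
Step 2: G → (True): false only when G=True and consequent=False.
Result: True

True


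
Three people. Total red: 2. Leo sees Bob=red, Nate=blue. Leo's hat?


Total red = 2, seen red = 1
Own red = 2 - 1 = 1
Leo's hat is red.

red


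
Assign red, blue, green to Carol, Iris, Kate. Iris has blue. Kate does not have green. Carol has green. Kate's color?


From clues:
  Iris → blue
  Carol → green
By elimination, Kate gets the remaining.

red


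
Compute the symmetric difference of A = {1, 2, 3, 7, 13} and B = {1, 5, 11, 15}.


A = {1, 2, 3, 7, 13}
B = {1, 5, 11, 15}
Operation: symmetric difference
In A only: [2, 3, 7, 13], in B only: [5, 11, 15]

{2, 3, 5, 7, 11, 13, 15}


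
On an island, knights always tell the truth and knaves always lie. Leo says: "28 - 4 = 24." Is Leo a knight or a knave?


Statement: "28 - 4 = 24."
Actual: 28 - 4 = 24
Claimed: 24
Statement is TRUE → Leo tells the truth → Knight

Knight


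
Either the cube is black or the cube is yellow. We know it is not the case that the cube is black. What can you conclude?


Disjunctive syllogism: P ∨ Q, ¬P ⊢ Q
Disjunction: the cube is black ∨ the cube is yellow
We know it is not the case that the cube is black.
By disjunctive syllogism, the other disjunct must be true.

The cube is yellow


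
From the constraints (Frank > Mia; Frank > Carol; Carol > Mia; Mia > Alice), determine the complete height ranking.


Constraints: Frank > Mia; Frank > Carol; Carol > Mia; Mia > Alice
Method: at each step, the next-highest is the one remaining person who never appears on the smaller side of a constraint between remaining people.
  Step 1: remaining {Alice, Carol, Frank, Mia}; on the smaller side: {Alice, Carol, Mia} → Frank is next (Frank > Mia; Frank > Carol).
  Step 2: remaining {Alice, Carol, Mia}; on the smaller side: {Alice, Mia} → Carol is next (Carol > Mia).
  Step 3: remaining {Alice, Mia}; on the smaller side: {Alice} → Mia is next (Mia > Alice).
  Step 4: only Alice remains → lowest.
Final ranking (highest to lowest):

Frank > Carol > Mia > Alice


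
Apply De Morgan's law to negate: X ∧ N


De Morgan's law: ¬(P ∧ Q) ≡ ¬P ∨ ¬Q
¬(X ∧ N) = ¬X ∨ ¬N

¬X ∨ ¬N


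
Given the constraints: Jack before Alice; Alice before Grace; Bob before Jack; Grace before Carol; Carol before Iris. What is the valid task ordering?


Constraints: Jack before Alice; Alice before Grace; Bob before Jack; Grace before Carol; Carol before Iris
Method: repeatedly schedule the remaining task that has no remaining task required before it.
  Step 1: remaining {Grace, Jack, Bob, Alice, Iris, Carol}; every task except Bob still has a predecessor pending → schedule Bob.
  Step 2: remaining {Grace, Jack, Alice, Iris, Carol}; every task except Jack still has a predecessor pending → schedule Jack.
  Step 3: remaining {Grace, Alice, Iris, Carol}; every task except Alice still has a predecessor pending → schedule Alice.
  Step 4: remaining {Grace, Iris, Carol}; every task except Grace still has a predecessor pending → schedule Grace.
  Step 5: remaining {Iris, Carol}; every task except Carol still has a predecessor pending → schedule Carol.
  Step 6: only Iris remains → schedule Iris.
Resulting order:

Bob → Jack → Alice → Grace → Carol → Iris


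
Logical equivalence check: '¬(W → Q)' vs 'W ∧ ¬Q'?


Expression 1: ¬(W → Q)
Expression 2: W ∧ ¬Q
Truth table (W Q | Expr1 Expr2):
  T T |   F     F
  T F |   T     T
  F T |   F     F
  F F |   F     F
All 4 rows agree, so the expressions are logically equivalent.

Yes


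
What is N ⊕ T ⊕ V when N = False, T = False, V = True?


N = False, T = False, V = True
Step 1: N ⊕ T = False XOR False = False
Step 2: False ⊕ V = False XOR True = True
XOR is true when an odd number of operands are true.

True


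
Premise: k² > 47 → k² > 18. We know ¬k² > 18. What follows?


Modus tollens: P → Q, ¬Q ⊢ ¬P
P: k² > 47
Q: k² > 18
We have P → Q and Q is false.
By modus tollens, P must be false.

It is not the case that k² > 47


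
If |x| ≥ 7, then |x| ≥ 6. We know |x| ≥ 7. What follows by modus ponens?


Modus ponens: P → Q, P ⊢ Q
P: |x| ≥ 7
Q: |x| ≥ 6
We have P → Q and P is true.
By modus ponens, Q must be true.

|x| ≥ 6


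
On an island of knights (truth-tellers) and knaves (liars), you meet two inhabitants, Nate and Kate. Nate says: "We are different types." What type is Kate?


Nate says: "We are different types."
Case 1: Nate is a Knight (truth-teller)
  Statement is true → they ARE different → Kate is a Knave
Case 2: Nate is a Knave (liar)
  Statement is false → they are NOT different → Kate is a Knave
In both cases, Kate is a Knave.

Knave


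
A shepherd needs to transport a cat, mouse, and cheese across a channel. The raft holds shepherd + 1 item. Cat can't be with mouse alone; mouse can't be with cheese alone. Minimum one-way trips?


1. shepherd+mouse → 2. shepherd ← 3. shepherd+cat → 4. shepherd+mouse ← 5. shepherd+cheese → 6. shepherd ← 7. shepherd+mouse →
Minimum trips = 7

7


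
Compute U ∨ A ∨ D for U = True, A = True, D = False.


U = True, A = True, D = False
Step 1: U ∨ A = True OR True = True
Step 2: True ∨ D = True OR False = True
OR is true when at least one operand is true.

True


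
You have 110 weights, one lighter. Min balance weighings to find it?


Each weighing has 3 outcomes (left heavy / balance / right heavy), so k weighings distinguish at most 3^k cases; splitting into three near-equal groups achieves this.
Need 3^k ≥ 110: 3^4 = 81 < 110 ≤ 3^5 = 243
k = ⌈log₃(110)⌉ = 5

5


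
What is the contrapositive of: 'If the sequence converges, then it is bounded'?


Original: If the sequence converges, then it is bounded
Contrapositive: If ¬Q, then ¬P
Negate Q: not (it is bounded)
Negate P: not (the sequence converges)

If not (it is bounded), then not (the sequence converges).


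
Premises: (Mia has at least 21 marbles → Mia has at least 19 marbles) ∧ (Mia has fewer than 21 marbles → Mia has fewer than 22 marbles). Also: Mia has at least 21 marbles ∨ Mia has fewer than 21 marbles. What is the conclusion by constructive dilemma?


Constructive dilemma: (P → Q) ∧ (R → S), P ∨ R ⊢ Q ∨ S
Premise 1: Mia has at least 21 marbles → Mia has at least 19 marbles
Premise 2: Mia has fewer than 21 marbles → Mia has fewer than 22 marbles
Premise 3: Mia has at least 21 marbles ∨ Mia has fewer than 21 marbles
Case 1: Assuming Mia has at least 21 marbles, then by Premise 1, Mia has at least 19 marbles.
Case 2: Assuming Mia has fewer than 21 marbles, then by Premise 2, Mia has fewer than 22 marbles.
Since one of Mia has at least 21 marbles or Mia has fewer than 21 marbles must hold, we get Mia has at least 19 marbles or Mia has fewer than 22 marbles.

Mia has at least 19 marbles or Mia has fewer than 22 marbles.


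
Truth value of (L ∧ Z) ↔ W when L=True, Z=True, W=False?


L = True, Z = True, W = False
Expression: (L ∧ Z) ↔ W
Step 1: L ∧ Z = True AND True = True
Step 2: (True) ↔ W = (True iff False) = False

False


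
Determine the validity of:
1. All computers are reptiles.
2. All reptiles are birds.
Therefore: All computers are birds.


Premise 1: All computers are reptiles.
Premise 2: All reptiles are birds.
Conclusion: All computers are birds.
Barbara syllogism (AAA-1): All A are B, All B are C → All A are C.
Middle term (reptiles) distributed in premise 2.

Valid


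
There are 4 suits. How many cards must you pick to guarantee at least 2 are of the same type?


Pigeonhole: to guarantee k in one of n categories, need (k-1)×n + 1.
k = 2, n = 4
Minimum = (2-1) × 4 + 1 = 1 × 4 + 1

5


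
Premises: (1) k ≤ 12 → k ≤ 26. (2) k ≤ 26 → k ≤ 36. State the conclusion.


Hypothetical syllogism: P → Q, Q → R ⊢ P → R
Premise 1: k ≤ 12 → k ≤ 26
Premise 2: k ≤ 26 → k ≤ 36
Chain the implications: the middle term (k ≤ 26) links the two.
Conclusion: If k ≤ 12, then k ≤ 36.

If k ≤ 12, then k ≤ 36.


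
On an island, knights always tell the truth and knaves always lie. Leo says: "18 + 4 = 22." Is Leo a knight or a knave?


Statement: "18 + 4 = 22."
Actual: 18 + 4 = 22
Claimed: 22
Statement is TRUE → Leo tells the truth → Knight

Knight


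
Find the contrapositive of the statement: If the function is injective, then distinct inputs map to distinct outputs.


Original: If the function is injective, then distinct inputs map to distinct outputs
Contrapositive: If ¬Q, then ¬P
Negate Q: not (distinct inputs map to distinct outputs)
Negate P: not (the function is injective)

If not (distinct inputs map to distinct outputs), then not (the function is injective).


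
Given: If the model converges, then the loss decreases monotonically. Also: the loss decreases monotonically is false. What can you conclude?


Modus tollens: P → Q, ¬Q ⊢ ¬P
P: the model converges
Q: the loss decreases monotonically
We have P → Q and Q is false.
By modus tollens, P must be false.

It is not the case that the model converges


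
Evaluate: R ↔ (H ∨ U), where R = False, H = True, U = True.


R = False, H = True, U = True
Step 1: H ∨ U = True OR True = True
Step 2: R ↔ (True): true when both sides have same truth value.
Result: False ↔ True = False

False
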